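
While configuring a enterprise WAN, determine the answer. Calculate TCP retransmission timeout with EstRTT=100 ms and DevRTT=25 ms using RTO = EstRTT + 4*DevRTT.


Given: EstRTT = 100 ms, DevRTT = 25 ms
Timeout = EstRTT + 4 * DevRTT
4 * DevRTT = 4 * 25 = 100
Timeout = 100 + 100 = 200 ms

200


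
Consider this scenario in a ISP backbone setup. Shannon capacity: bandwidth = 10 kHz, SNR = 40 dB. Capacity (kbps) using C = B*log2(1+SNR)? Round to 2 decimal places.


Given: B = 10 kHz, SNR = 40 dB
SNR linear = 10^(40/10) = 10000
1 + SNR = 10001
log2(10001) = 13.2878566418
C = 10 * 1000 * 13.2878566418 = 132878.5664 bps
C = 132.878566 kbps -> 132.88 kbps (2 dp)

132.88


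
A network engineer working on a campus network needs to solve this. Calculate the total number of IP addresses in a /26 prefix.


Given: CIDR prefix /26
Host bits = 32 - 26 = 6
Total addresses = 2^6 = 64

64


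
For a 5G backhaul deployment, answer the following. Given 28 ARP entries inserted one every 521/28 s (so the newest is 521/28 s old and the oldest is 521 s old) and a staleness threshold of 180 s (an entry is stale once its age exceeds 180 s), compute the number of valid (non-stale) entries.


Ages are k * 521/28 s for k = 1..28 (spacing = 18.6071 s).
Entry k is valid iff k * 521/28 <= 180 iff k <= 28 * 180 / 521 = 9.6737
n_valid = floor(9.6737) = 9
(n_stale = 28 - 9 = 19)

9


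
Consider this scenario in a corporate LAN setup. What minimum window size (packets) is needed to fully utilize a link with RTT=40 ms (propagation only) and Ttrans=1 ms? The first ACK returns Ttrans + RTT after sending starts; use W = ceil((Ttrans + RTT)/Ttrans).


Given: Ttrans = 1 ms, RTT = 40 ms (= 2 * Tprop, Tprop = 20 ms)
Time until first ACK returns = Ttrans + RTT = 1 + 40 = 41 ms
Need W * Ttrans >= Ttrans + RTT  ->  W >= (Ttrans + RTT) / Ttrans
(Ttrans + RTT) / Ttrans = 41 / 1 = 41
W_min = ceil(41) = 41

41


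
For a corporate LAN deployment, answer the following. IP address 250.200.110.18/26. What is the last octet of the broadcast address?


Given: IP = 250.200.110.18, prefix = /26
Host bits = 32 - 26 = 6
Network last octet = 18 AND mask = 0
Host part size = 2^6 - 1 = 63
Broadcast last octet = 0 OR 63 = 63

63


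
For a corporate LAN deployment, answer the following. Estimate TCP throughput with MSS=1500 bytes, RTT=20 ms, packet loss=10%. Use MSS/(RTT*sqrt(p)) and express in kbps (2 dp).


Given: MSS = 1500 bytes, RTT = 20 ms, loss = 10%
RTT in seconds = 20 / 1000 = 0.02
Loss rate = 10% = 0.1
sqrt(loss) = sqrt(0.1) = 0.316227766017
Throughput (bytes/s) = 1500 / (0.02 * 0.316227766017) = 237170.8245
Throughput (kbps) = 237170.8245 * 8 / 1000 = 1897.366596 -> 1897.37 kbps (2 dp)

1897.37


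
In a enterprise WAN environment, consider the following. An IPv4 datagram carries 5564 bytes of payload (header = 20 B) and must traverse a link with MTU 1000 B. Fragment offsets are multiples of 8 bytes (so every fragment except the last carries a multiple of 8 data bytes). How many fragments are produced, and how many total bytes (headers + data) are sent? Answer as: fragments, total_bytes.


Max data per non-final fragment = floor((MTU - header)/8)*8 = floor((1000 - 20)/8)*8 = floor(980/8)*8 = 976 B
Final fragment needs no 8-byte alignment: it can carry up to MTU - header = 980 B
Non-final fragments needed = ceil((payload - 980) / 976) = ceil(4584/976) = ceil(4.6967) = 5
Number of fragments = 5 + 1 = 6
Fragment sizes (data): 5 * 976 B + 684 B (last, 684 <= 980 OK)
Total bytes sent = payload + n_frags * header = 5564 + 6*20 = 5564 + 120 = 5684 B

6, 5684


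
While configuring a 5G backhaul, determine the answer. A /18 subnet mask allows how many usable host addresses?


Given: subnet mask /18
Host bits = 32 - 18 = 14
Total addresses = 2^14 = 16384
Usable hosts = 16384 - 2 (network + broadcast) = 16382

16382


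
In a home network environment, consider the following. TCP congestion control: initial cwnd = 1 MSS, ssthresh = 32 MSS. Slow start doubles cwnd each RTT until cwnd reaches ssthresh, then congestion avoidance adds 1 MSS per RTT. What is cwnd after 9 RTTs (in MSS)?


RTT 0: cwnd = 1 MSS (initial)
RTT 1: cwnd = 2 MSS (slow start, doubled)
RTT 2: cwnd = 4 MSS (slow start, doubled)
RTT 3: cwnd = 8 MSS (slow start, doubled)
RTT 4: cwnd = 16 MSS (slow start, doubled)
RTT 5: cwnd = 32 MSS (slow start, doubled)
RTT 6: cwnd = 33 MSS (congestion avoidance, +1)
RTT 7: cwnd = 34 MSS (congestion avoidance, +1)
RTT 8: cwnd = 35 MSS (congestion avoidance, +1)
RTT 9: cwnd = 36 MSS (congestion avoidance, +1)

36


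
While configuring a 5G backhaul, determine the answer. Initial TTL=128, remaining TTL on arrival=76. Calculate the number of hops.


Given: initial TTL = 128, received TTL = 76
Hops = initial TTL - received TTL
Hops = 128 - 76 = 52

52


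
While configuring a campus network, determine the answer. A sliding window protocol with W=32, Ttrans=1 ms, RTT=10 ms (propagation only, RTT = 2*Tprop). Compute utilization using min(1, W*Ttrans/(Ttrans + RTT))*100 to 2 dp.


Given: W = 32, Ttrans = 1 ms, RTT = 10 ms (= 2 * Tprop, Tprop = 5 ms)
Cycle time = Ttrans + RTT = 1 + 10 = 11 ms (first packet sent until its ACK returns)
W * Ttrans = 32 * 1 = 32 ms of sending per cycle
W * Ttrans / (Ttrans + RTT) = 32 / 11 = 2.909091
U = min(1, 2.909091) = 1.000000
U% = 100.00%

100.00


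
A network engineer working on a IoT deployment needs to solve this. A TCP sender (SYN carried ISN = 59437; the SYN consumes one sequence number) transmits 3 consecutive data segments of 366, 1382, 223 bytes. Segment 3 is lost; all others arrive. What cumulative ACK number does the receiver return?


SYN uses sequence number 59437; first data byte = ISN + 1 = 59438.
Segment 1: SEQ = 59438, len = 366 B, covers [59438, 59803]
Segment 2: SEQ = 59804, len = 1382 B, covers [59804, 61185]
Segment 3: SEQ = 61186, len = 223 B, covers [61186, 61408] [LOST]
In-order data received: bytes [59438, 61185] (segments 1..2).
Segment 3 missing -> gap begins at byte 61186.
Cumulative ACK = next expected in-order byte = 59438 + 366 + 1382 = 61186

61186


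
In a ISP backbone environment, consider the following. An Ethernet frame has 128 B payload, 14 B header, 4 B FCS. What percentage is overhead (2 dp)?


Given: payload = 128 B, header = 14 B, trailer = 4 B
Overhead bytes = header + trailer = 14 + 4 = 18
Total frame = payload + overhead = 128 + 18 = 146
Overhead % = 18 / 146 * 100 = 12.3288% -> 12.33% (2 dp)

12.33


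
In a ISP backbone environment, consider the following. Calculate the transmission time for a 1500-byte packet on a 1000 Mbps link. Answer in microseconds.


Given: packet = 1500 bytes, bandwidth = 1000 Mbps
Packet in bits = 1500 * 8 = 12000 bits
Bandwidth = 1000 * 10^6 = 1000000000 bps
Time = 12000 / 1000000000 seconds
Time in us = 12000 * 10^6 / 1000000000 = 12

12


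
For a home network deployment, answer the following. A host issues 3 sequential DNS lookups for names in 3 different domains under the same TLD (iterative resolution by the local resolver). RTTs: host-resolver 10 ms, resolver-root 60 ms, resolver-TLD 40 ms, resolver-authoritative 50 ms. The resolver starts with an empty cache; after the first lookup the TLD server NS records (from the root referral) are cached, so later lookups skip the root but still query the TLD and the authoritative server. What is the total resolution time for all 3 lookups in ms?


Lookup 1 (cold cache): local + root + TLD + auth = 10 + 60 + 40 + 50 = 160 ms
Lookups 2..3 (TLD NS cached -> skip root; new domain -> still ask TLD and auth): local + TLD + auth = 10 + 40 + 50 = 100 ms each
Remaining 2 lookups: 2 * 100 = 200 ms
Total = 160 + 200 = 360 ms

360


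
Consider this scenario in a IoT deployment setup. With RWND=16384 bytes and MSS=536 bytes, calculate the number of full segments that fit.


Given: RWND = 16384 bytes, MSS = 536 bytes
Full segments = floor(RWND / MSS)
Full segments = floor(16384 / 536)
Full segments = floor(30.5672) = 30

30


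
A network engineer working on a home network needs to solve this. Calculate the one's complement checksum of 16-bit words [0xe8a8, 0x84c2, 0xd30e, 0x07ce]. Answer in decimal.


Given words: [0xe8a8, 0x84c2, 0xd30e, 0x07ce]
Step 1: Sum all words
Raw sum = 59560 + 33986 + 54030 + 1998 = 149574
Step 2: Fold carry: (18502 + 2) = 18504
One's complement = ~18504 & 0xFFFF = 47031

47031


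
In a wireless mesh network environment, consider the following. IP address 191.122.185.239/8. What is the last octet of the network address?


Given: IP = 191.122.185.239, prefix = /8
Subnet mask = 255.0.0.0
Last octet of IP: 239
Last octet of mask: 0
Network last octet = 239 AND 0 = 0

0


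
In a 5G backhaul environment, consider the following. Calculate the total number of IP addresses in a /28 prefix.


Given: CIDR prefix /28
Host bits = 32 - 28 = 4
Total addresses = 2^4 = 16

16


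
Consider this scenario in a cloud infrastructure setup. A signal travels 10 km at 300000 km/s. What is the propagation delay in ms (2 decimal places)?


Given: distance = 10 km, speed = 300000 km/s
Delay = distance / speed = 10 / 300000 seconds
Delay in ms = 10 * 1000 / 300000
Delay = 0.0333 ms
Rounded to 2 dp = 0.03 ms

0.03


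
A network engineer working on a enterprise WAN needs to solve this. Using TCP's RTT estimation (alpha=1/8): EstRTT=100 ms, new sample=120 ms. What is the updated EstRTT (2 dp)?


Given: EstRTT = 100 ms, SampleRTT = 120 ms, alpha = 1/8
New EstRTT = (1 - alpha) * EstRTT + alpha * SampleRTT
(7/8) * 100 = 87.5
(1/8) * 120 = 15
New EstRTT = 87.5 + 15 = 102.5 ms -> 102.50 ms (2 dp)

102.50


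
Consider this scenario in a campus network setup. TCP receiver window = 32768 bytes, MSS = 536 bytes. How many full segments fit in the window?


Given: RWND = 32768 bytes, MSS = 536 bytes
Full segments = floor(RWND / MSS)
Full segments = floor(32768 / 536)
Full segments = floor(61.1343) = 61

61


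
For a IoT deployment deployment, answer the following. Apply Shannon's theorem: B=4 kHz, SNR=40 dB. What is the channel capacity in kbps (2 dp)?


Given: B = 4 kHz, SNR = 40 dB
SNR linear = 10^(40/10) = 10000
1 + SNR = 10001
log2(10001) = 13.2878566418
C = 4 * 1000 * 13.2878566418 = 53151.4266 bps
C = 53.151427 kbps -> 53.15 kbps (2 dp)

53.15


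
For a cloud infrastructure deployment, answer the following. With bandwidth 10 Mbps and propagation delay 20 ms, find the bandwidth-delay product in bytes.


Given: bandwidth = 10 Mbps, delay = 20 ms
BDP in bits = 10 * 10^6 * 20 / 1000
BDP in bits = 200000
BDP in bytes = 200000 / 8 = 25000

25000


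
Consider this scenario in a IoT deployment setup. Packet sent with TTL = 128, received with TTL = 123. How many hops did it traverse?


Given: initial TTL = 128, received TTL = 123
Hops = initial TTL - received TTL
Hops = 128 - 123 = 5

5


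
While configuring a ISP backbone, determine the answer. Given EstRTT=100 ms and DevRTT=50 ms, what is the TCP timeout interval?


Given: EstRTT = 100 ms, DevRTT = 50 ms
Timeout = EstRTT + 4 * DevRTT
4 * DevRTT = 4 * 50 = 200
Timeout = 100 + 200 = 300 ms

300


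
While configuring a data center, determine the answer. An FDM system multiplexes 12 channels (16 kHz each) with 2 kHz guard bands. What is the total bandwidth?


Given: 12 channels, 16 kHz each, guard = 2 kHz
Channel bandwidth = 12 * 16 = 192 kHz
Guard bands = 11 gaps * 2 kHz = 22 kHz
Total = 192 + 22 = 214 kHz

214


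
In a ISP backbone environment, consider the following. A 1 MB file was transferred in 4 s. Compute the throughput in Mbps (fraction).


Given: file = 1 MB, time = 4 s
File in Mb = 1 * 8 = 8 Mb
Throughput = 8 / 4 Mbps
Throughput = 2 Mbps

2


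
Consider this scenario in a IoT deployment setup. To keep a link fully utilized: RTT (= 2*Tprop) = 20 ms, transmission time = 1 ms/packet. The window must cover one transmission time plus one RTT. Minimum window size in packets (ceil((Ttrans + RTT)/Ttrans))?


Given: Ttrans = 1 ms, RTT = 20 ms (= 2 * Tprop, Tprop = 10 ms)
Time until first ACK returns = Ttrans + RTT = 1 + 20 = 21 ms
Need W * Ttrans >= Ttrans + RTT  ->  W >= (Ttrans + RTT) / Ttrans
(Ttrans + RTT) / Ttrans = 21 / 1 = 21
W_min = ceil(21) = 21

21


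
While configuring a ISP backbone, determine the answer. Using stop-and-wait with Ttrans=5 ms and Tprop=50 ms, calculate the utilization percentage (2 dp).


Given: Ttrans = 5 ms, Tprop = 50 ms
RTT = 2 * Tprop = 2 * 50 = 100 ms
U = Ttrans / (Ttrans + RTT)
U = 5 / (5 + 100)
U = 5 / 105 = 0.047619
U% = 4.76%

4.76


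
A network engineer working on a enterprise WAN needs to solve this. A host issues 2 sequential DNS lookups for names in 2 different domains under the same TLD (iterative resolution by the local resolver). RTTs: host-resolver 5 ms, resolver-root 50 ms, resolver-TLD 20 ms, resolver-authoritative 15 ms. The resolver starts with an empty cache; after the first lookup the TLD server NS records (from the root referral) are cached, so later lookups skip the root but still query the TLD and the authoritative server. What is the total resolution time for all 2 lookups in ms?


Lookup 1 (cold cache): local + root + TLD + auth = 5 + 50 + 20 + 15 = 90 ms
Lookups 2..2 (TLD NS cached -> skip root; new domain -> still ask TLD and auth): local + TLD + auth = 5 + 20 + 15 = 40 ms each
Remaining 1 lookups: 1 * 40 = 40 ms
Total = 90 + 40 = 130 ms

130


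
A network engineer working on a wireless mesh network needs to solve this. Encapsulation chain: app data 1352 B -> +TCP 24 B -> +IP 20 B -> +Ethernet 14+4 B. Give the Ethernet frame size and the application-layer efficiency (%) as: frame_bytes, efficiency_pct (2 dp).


TCP segment = 1352 + 24 = 1376 B
IP packet = 1376 + 20 = 1396 B
Ethernet frame = 1396 + 14 + 4 = 1414 B
Efficiency = app / frame = 1352 / 1414 = 0.956153 = 95.6153% -> 95.62% (2 dp)

1414, 95.62


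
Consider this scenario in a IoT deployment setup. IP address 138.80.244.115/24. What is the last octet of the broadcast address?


Given: IP = 138.80.244.115, prefix = /24
Host bits = 32 - 24 = 8
Network last octet = 115 AND mask = 0
Host part size = 2^8 - 1 = 255
Broadcast last octet = 0 OR 255 = 255

255


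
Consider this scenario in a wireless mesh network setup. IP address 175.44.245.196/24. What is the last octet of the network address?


Given: IP = 175.44.245.196, prefix = /24
Subnet mask = 255.255.255.0
Last octet of IP: 196
Last octet of mask: 0
Network last octet = 196 AND 0 = 0

0


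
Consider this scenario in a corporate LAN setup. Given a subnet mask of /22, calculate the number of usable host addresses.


Given: subnet mask /22
Host bits = 32 - 22 = 10
Total addresses = 2^10 = 1024
Usable hosts = 1024 - 2 (network + broadcast) = 1022

1022


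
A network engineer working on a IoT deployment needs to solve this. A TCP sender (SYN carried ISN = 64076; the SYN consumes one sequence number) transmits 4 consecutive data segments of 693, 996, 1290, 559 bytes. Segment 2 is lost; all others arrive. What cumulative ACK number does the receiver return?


SYN uses sequence number 64076; first data byte = ISN + 1 = 64077.
Segment 1: SEQ = 64077, len = 693 B, covers [64077, 64769]
Segment 2: SEQ = 64770, len = 996 B, covers [64770, 65765] [LOST]
Segment 3: SEQ = 65766, len = 1290 B, covers [65766, 67055]
Segment 4: SEQ = 67056, len = 559 B, covers [67056, 67614]
In-order data received: bytes [64077, 64769] (segments 1..1).
Segment 2 missing -> gap begins at byte 64770; later segments buffered out of order.
Cumulative ACK = next expected in-order byte = 64077 + 693 = 64770

64770


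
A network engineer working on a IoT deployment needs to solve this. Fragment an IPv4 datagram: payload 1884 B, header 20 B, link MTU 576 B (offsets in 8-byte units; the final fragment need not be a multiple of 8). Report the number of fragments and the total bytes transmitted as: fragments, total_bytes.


Max data per non-final fragment = floor((MTU - header)/8)*8 = floor((576 - 20)/8)*8 = floor(556/8)*8 = 552 B
Final fragment needs no 8-byte alignment: it can carry up to MTU - header = 556 B
Non-final fragments needed = ceil((payload - 556) / 552) = ceil(1328/552) = ceil(2.4058) = 3
Number of fragments = 3 + 1 = 4
Fragment sizes (data): 3 * 552 B + 228 B (last, 228 <= 556 OK)
Total bytes sent = payload + n_frags * header = 1884 + 4*20 = 1884 + 80 = 1964 B

4, 1964


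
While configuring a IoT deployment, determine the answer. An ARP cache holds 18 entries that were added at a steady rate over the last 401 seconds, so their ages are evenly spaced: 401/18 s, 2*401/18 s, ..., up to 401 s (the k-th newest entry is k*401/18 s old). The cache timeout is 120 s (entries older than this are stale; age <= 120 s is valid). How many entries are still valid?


Ages are k * 401/18 s for k = 1..18 (spacing = 22.2778 s).
Entry k is valid iff k * 401/18 <= 120 iff k <= 18 * 120 / 401 = 5.3865
n_valid = floor(5.3865) = 5
(n_stale = 18 - 5 = 13)

5


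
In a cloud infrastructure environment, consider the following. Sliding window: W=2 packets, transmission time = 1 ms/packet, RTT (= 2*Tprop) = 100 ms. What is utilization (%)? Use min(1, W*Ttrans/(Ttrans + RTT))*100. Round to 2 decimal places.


Given: W = 2, Ttrans = 1 ms, RTT = 100 ms (= 2 * Tprop, Tprop = 50 ms)
Cycle time = Ttrans + RTT = 1 + 100 = 101 ms (first packet sent until its ACK returns)
W * Ttrans = 2 * 1 = 2 ms of sending per cycle
W * Ttrans / (Ttrans + RTT) = 2 / 101 = 0.019802
U = min(1, 0.019802) = 0.019802
U% = 1.98%

1.98


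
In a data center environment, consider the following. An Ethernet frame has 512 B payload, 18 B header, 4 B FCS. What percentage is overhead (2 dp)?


Given: payload = 512 B, header = 18 B, trailer = 4 B
Overhead bytes = header + trailer = 18 + 4 = 22
Total frame = payload + overhead = 512 + 22 = 534
Overhead % = 22 / 534 * 100 = 4.1199% -> 4.12% (2 dp)

4.12


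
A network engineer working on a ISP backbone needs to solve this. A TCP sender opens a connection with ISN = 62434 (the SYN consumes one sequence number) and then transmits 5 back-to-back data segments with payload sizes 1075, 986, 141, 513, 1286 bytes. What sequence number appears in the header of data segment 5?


The SYN occupies sequence number ISN = 62434, so the first data byte is ISN + 1 = 62435.
SEQ of data segment i = (ISN + 1) + sum of payload sizes of segments 1..i-1.
Segment 1: SEQ = 62435, payload = 1075 bytes
Segment 2: SEQ = 63510, payload = 986 bytes
Segment 3: SEQ = 64496, payload = 141 bytes
Segment 4: SEQ = 64637, payload = 513 bytes
Segment 5: SEQ = 65150, payload = 1286 bytes
SEQ of segment 5 = 62435 + 1075 + 986 + 141 + 513 = 65150

65150


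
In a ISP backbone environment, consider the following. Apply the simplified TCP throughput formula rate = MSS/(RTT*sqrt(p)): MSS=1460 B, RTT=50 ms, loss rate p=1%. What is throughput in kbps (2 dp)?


Given: MSS = 1460 bytes, RTT = 50 ms, loss = 1%
RTT in seconds = 50 / 1000 = 0.05
Loss rate = 1% = 0.01
sqrt(loss) = sqrt(0.01) = 0.1
Throughput (bytes/s) = 1460 / (0.05 * 0.1) = 292000.0000
Throughput (kbps) = 292000.0000 * 8 / 1000 = 2336.000000 -> 2336.00 kbps (2 dp)

2336.00


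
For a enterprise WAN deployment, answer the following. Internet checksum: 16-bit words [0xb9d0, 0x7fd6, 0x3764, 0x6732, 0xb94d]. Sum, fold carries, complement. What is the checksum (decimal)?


Given words: [0xb9d0, 0x7fd6, 0x3764, 0x6732, 0xb94d]
Step 1: Sum all words
Raw sum = 47568 + 32726 + 14180 + 26418 + 47437 = 168329
Step 2: Fold carry: (37257 + 2) = 37259
One's complement = ~37259 & 0xFFFF = 28276

28276


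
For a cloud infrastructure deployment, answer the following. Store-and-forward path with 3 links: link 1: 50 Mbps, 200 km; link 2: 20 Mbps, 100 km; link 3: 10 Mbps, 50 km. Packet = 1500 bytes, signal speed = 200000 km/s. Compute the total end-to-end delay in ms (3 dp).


Packet = 1500 bytes = 12000 bits. Store-and-forward: sum (t_trans + t_prop) per link.
Link 1: t_trans = 12000/(50*10^6) s = 0.2400 ms; t_prop = 200/200000 s = 1.0000 ms; subtotal = 1.2400 ms
Link 2: t_trans = 12000/(20*10^6) s = 0.6000 ms; t_prop = 100/200000 s = 0.5000 ms; subtotal = 1.1000 ms
Link 3: t_trans = 12000/(10*10^6) s = 1.2000 ms; t_prop = 50/200000 s = 0.2500 ms; subtotal = 1.4500 ms
End-to-end = 1.2400 + 1.1000 + 1.4500 = 3.7900 ms -> 3.790 ms (3 dp)

3.790


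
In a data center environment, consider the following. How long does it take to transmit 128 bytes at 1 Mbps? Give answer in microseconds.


Given: packet = 128 bytes, bandwidth = 1 Mbps
Packet in bits = 128 * 8 = 1024 bits
Bandwidth = 1 * 10^6 = 1000000 bps
Time = 1024 / 1000000 seconds
Time in us = 1024 * 10^6 / 1000000 = 1024

1024


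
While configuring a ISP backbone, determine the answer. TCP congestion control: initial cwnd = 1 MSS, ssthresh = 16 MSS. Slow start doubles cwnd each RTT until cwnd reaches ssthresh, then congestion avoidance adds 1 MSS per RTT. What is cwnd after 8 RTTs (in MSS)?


RTT 0: cwnd = 1 MSS (initial)
RTT 1: cwnd = 2 MSS (slow start, doubled)
RTT 2: cwnd = 4 MSS (slow start, doubled)
RTT 3: cwnd = 8 MSS (slow start, doubled)
RTT 4: cwnd = 16 MSS (slow start, doubled)
RTT 5: cwnd = 17 MSS (congestion avoidance, +1)
RTT 6: cwnd = 18 MSS (congestion avoidance, +1)
RTT 7: cwnd = 19 MSS (congestion avoidance, +1)
RTT 8: cwnd = 20 MSS (congestion avoidance, +1)

20


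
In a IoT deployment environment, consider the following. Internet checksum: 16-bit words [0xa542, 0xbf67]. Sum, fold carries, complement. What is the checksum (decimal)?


Given words: [0xa542, 0xbf67]
Step 1: Sum all words
Raw sum = 42306 + 48999 = 91305
Step 2: Fold carry: (25769 + 1) = 25770
One's complement = ~25770 & 0xFFFF = 39765

39765


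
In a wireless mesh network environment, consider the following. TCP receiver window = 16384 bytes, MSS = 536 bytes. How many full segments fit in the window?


Given: RWND = 16384 bytes, MSS = 536 bytes
Full segments = floor(RWND / MSS)
Full segments = floor(16384 / 536)
Full segments = floor(30.5672) = 30

30


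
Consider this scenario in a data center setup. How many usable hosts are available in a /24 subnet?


Given: subnet mask /24
Host bits = 32 - 24 = 8
Total addresses = 2^8 = 256
Usable hosts = 256 - 2 (network + broadcast) = 254

254


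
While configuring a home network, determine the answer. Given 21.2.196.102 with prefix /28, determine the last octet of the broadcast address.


Given: IP = 21.2.196.102, prefix = /28
Host bits = 32 - 28 = 4
Network last octet = 102 AND mask = 96
Host part size = 2^4 - 1 = 15
Broadcast last octet = 96 OR 15 = 111

111


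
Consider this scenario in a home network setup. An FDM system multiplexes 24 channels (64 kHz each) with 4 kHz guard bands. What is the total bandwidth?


Given: 24 channels, 64 kHz each, guard = 4 kHz
Channel bandwidth = 24 * 64 = 1536 kHz
Guard bands = 23 gaps * 4 kHz = 92 kHz
Total = 1536 + 92 = 1628 kHz

1628


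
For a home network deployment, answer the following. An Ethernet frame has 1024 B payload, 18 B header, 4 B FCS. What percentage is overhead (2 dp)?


Given: payload = 1024 B, header = 18 B, trailer = 4 B
Overhead bytes = header + trailer = 18 + 4 = 22
Total frame = payload + overhead = 1024 + 22 = 1046
Overhead % = 22 / 1046 * 100 = 2.1033% -> 2.10% (2 dp)

2.10


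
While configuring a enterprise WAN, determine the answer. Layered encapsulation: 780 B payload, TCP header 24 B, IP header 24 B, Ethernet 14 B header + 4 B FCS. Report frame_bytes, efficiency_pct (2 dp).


TCP segment = 780 + 24 = 804 B
IP packet = 804 + 24 = 828 B
Ethernet frame = 828 + 14 + 4 = 846 B
Efficiency = app / frame = 780 / 846 = 0.921986 = 92.1986% -> 92.20% (2 dp)

846, 92.20


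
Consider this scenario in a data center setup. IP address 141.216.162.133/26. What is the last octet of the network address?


Given: IP = 141.216.162.133, prefix = /26
Subnet mask = 255.255.255.192
Last octet of IP: 133
Last octet of mask: 192
Network last octet = 133 AND 192 = 128

128


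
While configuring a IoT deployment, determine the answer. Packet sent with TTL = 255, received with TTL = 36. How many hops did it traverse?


Given: initial TTL = 255, received TTL = 36
Hops = initial TTL - received TTL
Hops = 255 - 36 = 219

219


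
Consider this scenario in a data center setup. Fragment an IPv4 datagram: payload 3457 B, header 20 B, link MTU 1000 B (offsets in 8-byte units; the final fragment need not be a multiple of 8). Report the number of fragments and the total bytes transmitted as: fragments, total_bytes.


Max data per non-final fragment = floor((MTU - header)/8)*8 = floor((1000 - 20)/8)*8 = floor(980/8)*8 = 976 B
Final fragment needs no 8-byte alignment: it can carry up to MTU - header = 980 B
Non-final fragments needed = ceil((payload - 980) / 976) = ceil(2477/976) = ceil(2.5379) = 3
Number of fragments = 3 + 1 = 4
Fragment sizes (data): 3 * 976 B + 529 B (last, 529 <= 980 OK)
Total bytes sent = payload + n_frags * header = 3457 + 4*20 = 3457 + 80 = 3537 B

4, 3537


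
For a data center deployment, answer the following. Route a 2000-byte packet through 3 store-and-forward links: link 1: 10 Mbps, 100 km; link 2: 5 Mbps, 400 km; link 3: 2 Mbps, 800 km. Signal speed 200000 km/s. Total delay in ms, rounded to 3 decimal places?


Packet = 2000 bytes = 16000 bits. Store-and-forward: sum (t_trans + t_prop) per link.
Link 1: t_trans = 16000/(10*10^6) s = 1.6000 ms; t_prop = 100/200000 s = 0.5000 ms; subtotal = 2.1000 ms
Link 2: t_trans = 16000/(5*10^6) s = 3.2000 ms; t_prop = 400/200000 s = 2.0000 ms; subtotal = 5.2000 ms
Link 3: t_trans = 16000/(2*10^6) s = 8.0000 ms; t_prop = 800/200000 s = 4.0000 ms; subtotal = 12.0000 ms
End-to-end = 2.1000 + 5.2000 + 12.0000 = 19.3000 ms -> 19.300 ms (3 dp)

19.300


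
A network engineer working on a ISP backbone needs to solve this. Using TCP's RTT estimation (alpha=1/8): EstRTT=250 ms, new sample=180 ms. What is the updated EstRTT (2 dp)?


Given: EstRTT = 250 ms, SampleRTT = 180 ms, alpha = 1/8
New EstRTT = (1 - alpha) * EstRTT + alpha * SampleRTT
(7/8) * 250 = 218.75
(1/8) * 180 = 22.5
New EstRTT = 218.75 + 22.5 = 241.25 ms -> 241.25 ms (2 dp)

241.25


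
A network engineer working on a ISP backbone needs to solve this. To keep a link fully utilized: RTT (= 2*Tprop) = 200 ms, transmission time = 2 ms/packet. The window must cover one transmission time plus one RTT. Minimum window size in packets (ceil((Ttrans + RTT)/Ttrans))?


Given: Ttrans = 2 ms, RTT = 200 ms (= 2 * Tprop, Tprop = 100 ms)
Time until first ACK returns = Ttrans + RTT = 2 + 200 = 202 ms
Need W * Ttrans >= Ttrans + RTT  ->  W >= (Ttrans + RTT) / Ttrans
(Ttrans + RTT) / Ttrans = 202 / 2 = 101
W_min = ceil(101) = 101

101


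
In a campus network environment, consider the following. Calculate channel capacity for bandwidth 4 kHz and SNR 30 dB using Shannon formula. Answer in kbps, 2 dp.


Given: B = 4 kHz, SNR = 30 dB
SNR linear = 10^(30/10) = 1000
1 + SNR = 1001
log2(1001) = 9.9672262588
C = 4 * 1000 * 9.9672262588 = 39868.9050 bps
C = 39.868905 kbps -> 39.87 kbps (2 dp)

39.87


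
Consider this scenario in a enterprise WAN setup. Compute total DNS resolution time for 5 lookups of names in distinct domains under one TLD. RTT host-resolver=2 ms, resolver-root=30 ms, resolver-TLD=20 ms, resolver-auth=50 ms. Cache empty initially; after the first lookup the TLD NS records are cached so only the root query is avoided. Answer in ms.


Lookup 1 (cold cache): local + root + TLD + auth = 2 + 30 + 20 + 50 = 102 ms
Lookups 2..5 (TLD NS cached -> skip root; new domain -> still ask TLD and auth): local + TLD + auth = 2 + 20 + 50 = 72 ms each
Remaining 4 lookups: 4 * 72 = 288 ms
Total = 102 + 288 = 390 ms

390


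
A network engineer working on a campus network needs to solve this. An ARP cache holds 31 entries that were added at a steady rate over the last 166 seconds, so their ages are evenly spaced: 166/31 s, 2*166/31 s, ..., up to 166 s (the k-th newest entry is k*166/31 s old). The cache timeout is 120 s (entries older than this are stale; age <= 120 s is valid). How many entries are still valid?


Ages are k * 166/31 s for k = 1..31 (spacing = 5.3548 s).
Entry k is valid iff k * 166/31 <= 120 iff k <= 31 * 120 / 166 = 22.4096
n_valid = floor(22.4096) = 22
(n_stale = 31 - 22 = 9)

22


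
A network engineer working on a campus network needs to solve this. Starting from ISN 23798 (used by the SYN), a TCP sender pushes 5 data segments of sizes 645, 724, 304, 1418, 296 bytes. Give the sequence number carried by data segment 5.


The SYN occupies sequence number ISN = 23798, so the first data byte is ISN + 1 = 23799.
SEQ of data segment i = (ISN + 1) + sum of payload sizes of segments 1..i-1.
Segment 1: SEQ = 23799, payload = 645 bytes
Segment 2: SEQ = 24444, payload = 724 bytes
Segment 3: SEQ = 25168, payload = 304 bytes
Segment 4: SEQ = 25472, payload = 1418 bytes
Segment 5: SEQ = 26890, payload = 296 bytes
SEQ of segment 5 = 23799 + 645 + 724 + 304 + 1418 = 26890

26890


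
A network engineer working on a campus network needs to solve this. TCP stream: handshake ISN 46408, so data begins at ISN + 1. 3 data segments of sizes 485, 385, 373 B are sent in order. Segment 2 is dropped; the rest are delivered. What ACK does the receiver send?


SYN uses sequence number 46408; first data byte = ISN + 1 = 46409.
Segment 1: SEQ = 46409, len = 485 B, covers [46409, 46893]
Segment 2: SEQ = 46894, len = 385 B, covers [46894, 47278] [LOST]
Segment 3: SEQ = 47279, len = 373 B, covers [47279, 47651]
In-order data received: bytes [46409, 46893] (segments 1..1).
Segment 2 missing -> gap begins at byte 46894; later segments buffered out of order.
Cumulative ACK = next expected in-order byte = 46409 + 485 = 46894

46894


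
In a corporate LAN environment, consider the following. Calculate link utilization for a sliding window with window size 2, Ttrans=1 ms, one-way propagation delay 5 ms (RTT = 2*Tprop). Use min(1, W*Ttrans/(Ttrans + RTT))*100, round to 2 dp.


Given: W = 2, Ttrans = 1 ms, RTT = 10 ms (= 2 * Tprop, Tprop = 5 ms)
Cycle time = Ttrans + RTT = 1 + 10 = 11 ms (first packet sent until its ACK returns)
W * Ttrans = 2 * 1 = 2 ms of sending per cycle
W * Ttrans / (Ttrans + RTT) = 2 / 11 = 0.181818
U = min(1, 0.181818) = 0.181818
U% = 18.18%

18.18


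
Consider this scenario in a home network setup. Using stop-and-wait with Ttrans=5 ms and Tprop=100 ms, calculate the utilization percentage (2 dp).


Given: Ttrans = 5 ms, Tprop = 100 ms
RTT = 2 * Tprop = 2 * 100 = 200 ms
U = Ttrans / (Ttrans + RTT)
U = 5 / (5 + 200)
U = 5 / 205 = 0.02439
U% = 2.44%

2.44


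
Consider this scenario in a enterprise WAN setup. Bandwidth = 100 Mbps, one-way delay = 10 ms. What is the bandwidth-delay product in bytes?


Given: bandwidth = 100 Mbps, delay = 10 ms
BDP in bits = 100 * 10^6 * 10 / 1000
BDP in bits = 1000000
BDP in bytes = 1000000 / 8 = 125000

125000


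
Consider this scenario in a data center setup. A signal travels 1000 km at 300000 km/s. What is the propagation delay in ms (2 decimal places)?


Given: distance = 1000 km, speed = 300000 km/s
Delay = distance / speed = 1000 / 300000 seconds
Delay in ms = 1000 * 1000 / 300000
Delay = 3.3333 ms
Rounded to 2 dp = 3.33 ms

3.33


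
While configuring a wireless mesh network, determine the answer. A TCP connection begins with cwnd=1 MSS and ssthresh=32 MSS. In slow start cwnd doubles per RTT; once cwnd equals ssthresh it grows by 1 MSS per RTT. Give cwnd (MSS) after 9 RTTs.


RTT 0: cwnd = 1 MSS (initial)
RTT 1: cwnd = 2 MSS (slow start, doubled)
RTT 2: cwnd = 4 MSS (slow start, doubled)
RTT 3: cwnd = 8 MSS (slow start, doubled)
RTT 4: cwnd = 16 MSS (slow start, doubled)
RTT 5: cwnd = 32 MSS (slow start, doubled)
RTT 6: cwnd = 33 MSS (congestion avoidance, +1)
RTT 7: cwnd = 34 MSS (congestion avoidance, +1)
RTT 8: cwnd = 35 MSS (congestion avoidance, +1)
RTT 9: cwnd = 36 MSS (congestion avoidance, +1)

36


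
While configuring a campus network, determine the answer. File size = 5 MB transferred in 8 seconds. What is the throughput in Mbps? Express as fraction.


Given: file = 5 MB, time = 8 s
File in Mb = 5 * 8 = 40 Mb
Throughput = 40 / 8 Mbps
Throughput = 5 Mbps

5


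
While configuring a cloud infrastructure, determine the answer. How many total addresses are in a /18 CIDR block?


Given: CIDR prefix /18
Host bits = 32 - 18 = 14
Total addresses = 2^14 = 16384

16384


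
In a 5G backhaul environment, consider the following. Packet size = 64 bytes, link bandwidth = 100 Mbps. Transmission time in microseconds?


Given: packet = 64 bytes, bandwidth = 100 Mbps
Packet in bits = 64 * 8 = 512 bits
Bandwidth = 100 * 10^6 = 100000000 bps
Time = 512 / 100000000 seconds
Time in us = 512 * 10^6 / 100000000 = 5.12

5.12


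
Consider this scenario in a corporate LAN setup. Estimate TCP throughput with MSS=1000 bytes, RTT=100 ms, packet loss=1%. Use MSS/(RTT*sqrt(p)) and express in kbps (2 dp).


Given: MSS = 1000 bytes, RTT = 100 ms, loss = 1%
RTT in seconds = 100 / 1000 = 0.1
Loss rate = 1% = 0.01
sqrt(loss) = sqrt(0.01) = 0.1
Throughput (bytes/s) = 1000 / (0.1 * 0.1) = 100000.0000
Throughput (kbps) = 100000.0000 * 8 / 1000 = 800.000000 -> 800.00 kbps (2 dp)

800.00


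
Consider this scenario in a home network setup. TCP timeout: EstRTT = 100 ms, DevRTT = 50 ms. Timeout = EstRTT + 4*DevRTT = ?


Given: EstRTT = 100 ms, DevRTT = 50 ms
Timeout = EstRTT + 4 * DevRTT
4 * DevRTT = 4 * 50 = 200
Timeout = 100 + 200 = 300 ms

300


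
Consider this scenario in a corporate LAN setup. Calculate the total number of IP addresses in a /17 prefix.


Given: CIDR prefix /17
Host bits = 32 - 17 = 15
Total addresses = 2^15 = 32768

32768


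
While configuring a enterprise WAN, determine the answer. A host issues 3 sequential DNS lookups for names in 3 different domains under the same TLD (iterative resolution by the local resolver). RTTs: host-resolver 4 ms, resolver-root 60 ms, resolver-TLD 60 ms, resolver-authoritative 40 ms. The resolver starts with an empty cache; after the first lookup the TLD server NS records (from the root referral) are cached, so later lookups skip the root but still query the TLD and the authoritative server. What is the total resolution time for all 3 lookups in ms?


Lookup 1 (cold cache): local + root + TLD + auth = 4 + 60 + 60 + 40 = 164 ms
Lookups 2..3 (TLD NS cached -> skip root; new domain -> still ask TLD and auth): local + TLD + auth = 4 + 60 + 40 = 104 ms each
Remaining 2 lookups: 2 * 104 = 208 ms
Total = 164 + 208 = 372 ms

372


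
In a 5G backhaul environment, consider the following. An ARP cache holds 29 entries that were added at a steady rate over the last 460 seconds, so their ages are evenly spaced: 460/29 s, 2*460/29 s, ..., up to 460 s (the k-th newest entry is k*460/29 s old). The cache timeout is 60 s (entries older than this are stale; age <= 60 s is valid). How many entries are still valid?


Ages are k * 460/29 s for k = 1..29 (spacing = 15.8621 s).
Entry k is valid iff k * 460/29 <= 60 iff k <= 29 * 60 / 460 = 3.7826
n_valid = floor(3.7826) = 3
(n_stale = 29 - 3 = 26)

3


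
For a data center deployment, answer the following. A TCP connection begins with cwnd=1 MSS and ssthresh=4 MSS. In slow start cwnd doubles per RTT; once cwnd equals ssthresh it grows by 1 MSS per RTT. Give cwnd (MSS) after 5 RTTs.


RTT 0: cwnd = 1 MSS (initial)
RTT 1: cwnd = 2 MSS (slow start, doubled)
RTT 2: cwnd = 4 MSS (slow start, doubled)
RTT 3: cwnd = 5 MSS (congestion avoidance, +1)
RTT 4: cwnd = 6 MSS (congestion avoidance, +1)
RTT 5: cwnd = 7 MSS (congestion avoidance, +1)

7


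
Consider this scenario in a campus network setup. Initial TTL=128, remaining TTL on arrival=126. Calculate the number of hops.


Given: initial TTL = 128, received TTL = 126
Hops = initial TTL - received TTL
Hops = 128 - 126 = 2

2


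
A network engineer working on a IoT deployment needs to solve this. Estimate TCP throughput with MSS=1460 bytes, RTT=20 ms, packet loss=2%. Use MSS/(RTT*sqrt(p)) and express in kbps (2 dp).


Given: MSS = 1460 bytes, RTT = 20 ms, loss = 2%
RTT in seconds = 20 / 1000 = 0.02
Loss rate = 2% = 0.02
sqrt(loss) = sqrt(0.02) = 0.141421356237
Throughput (bytes/s) = 1460 / (0.02 * 0.141421356237) = 516187.9503
Throughput (kbps) = 516187.9503 * 8 / 1000 = 4129.503602 -> 4129.50 kbps (2 dp)

4129.50


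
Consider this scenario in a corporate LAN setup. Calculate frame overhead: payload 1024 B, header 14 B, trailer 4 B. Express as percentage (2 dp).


Given: payload = 1024 B, header = 14 B, trailer = 4 B
Overhead bytes = header + trailer = 14 + 4 = 18
Total frame = payload + overhead = 1024 + 18 = 1042
Overhead % = 18 / 1042 * 100 = 1.7274% -> 1.73% (2 dp)

1.73


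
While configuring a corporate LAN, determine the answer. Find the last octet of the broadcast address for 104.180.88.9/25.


Given: IP = 104.180.88.9, prefix = /25
Host bits = 32 - 25 = 7
Network last octet = 9 AND mask = 0
Host part size = 2^7 - 1 = 127
Broadcast last octet = 0 OR 127 = 127

127


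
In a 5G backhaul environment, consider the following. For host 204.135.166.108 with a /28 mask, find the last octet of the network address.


Given: IP = 204.135.166.108, prefix = /28
Subnet mask = 255.255.255.240
Last octet of IP: 108
Last octet of mask: 240
Network last octet = 108 AND 240 = 96

96


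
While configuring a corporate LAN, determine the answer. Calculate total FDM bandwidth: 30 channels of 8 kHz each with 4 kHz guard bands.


Given: 30 channels, 8 kHz each, guard = 4 kHz
Channel bandwidth = 30 * 8 = 240 kHz
Guard bands = 29 gaps * 4 kHz = 116 kHz
Total = 240 + 116 = 356 kHz

356


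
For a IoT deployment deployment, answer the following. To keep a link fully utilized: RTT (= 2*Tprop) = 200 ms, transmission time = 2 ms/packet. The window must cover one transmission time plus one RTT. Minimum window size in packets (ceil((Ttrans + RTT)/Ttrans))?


Given: Ttrans = 2 ms, RTT = 200 ms (= 2 * Tprop, Tprop = 100 ms)
Time until first ACK returns = Ttrans + RTT = 2 + 200 = 202 ms
Need W * Ttrans >= Ttrans + RTT  ->  W >= (Ttrans + RTT) / Ttrans
(Ttrans + RTT) / Ttrans = 202 / 2 = 101
W_min = ceil(101) = 101

101


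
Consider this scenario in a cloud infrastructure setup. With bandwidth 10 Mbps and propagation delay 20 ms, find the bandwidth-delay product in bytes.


Given: bandwidth = 10 Mbps, delay = 20 ms
BDP in bits = 10 * 10^6 * 20 / 1000
BDP in bits = 200000
BDP in bytes = 200000 / 8 = 25000

25000


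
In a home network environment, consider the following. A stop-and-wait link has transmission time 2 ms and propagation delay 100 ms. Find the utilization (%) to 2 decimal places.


Given: Ttrans = 2 ms, Tprop = 100 ms
RTT = 2 * Tprop = 2 * 100 = 200 ms
U = Ttrans / (Ttrans + RTT)
U = 2 / (2 + 200)
U = 2 / 202 = 0.009901
U% = 0.99%

0.99


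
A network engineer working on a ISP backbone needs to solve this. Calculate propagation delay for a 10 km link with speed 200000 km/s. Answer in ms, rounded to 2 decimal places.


Given: distance = 10 km, speed = 200000 km/s
Delay = distance / speed = 10 / 200000 seconds
Delay in ms = 10 * 1000 / 200000
Delay = 0.0500 ms
Rounded to 2 dp = 0.05 ms

0.05


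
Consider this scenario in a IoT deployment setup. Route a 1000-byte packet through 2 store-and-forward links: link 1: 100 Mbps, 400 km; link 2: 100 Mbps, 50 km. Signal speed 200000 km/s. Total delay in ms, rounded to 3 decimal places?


Packet = 1000 bytes = 8000 bits. Store-and-forward: sum (t_trans + t_prop) per link.
Link 1: t_trans = 8000/(100*10^6) s = 0.0800 ms; t_prop = 400/200000 s = 2.0000 ms; subtotal = 2.0800 ms
Link 2: t_trans = 8000/(100*10^6) s = 0.0800 ms; t_prop = 50/200000 s = 0.2500 ms; subtotal = 0.3300 ms
End-to-end = 2.0800 + 0.3300 = 2.4100 ms -> 2.410 ms (3 dp)

2.410


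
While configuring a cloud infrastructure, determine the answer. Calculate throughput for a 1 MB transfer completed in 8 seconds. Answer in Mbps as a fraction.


Given: file = 1 MB, time = 8 s
File in Mb = 1 * 8 = 8 Mb
Throughput = 8 / 8 Mbps
Throughput = 1 Mbps

1
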